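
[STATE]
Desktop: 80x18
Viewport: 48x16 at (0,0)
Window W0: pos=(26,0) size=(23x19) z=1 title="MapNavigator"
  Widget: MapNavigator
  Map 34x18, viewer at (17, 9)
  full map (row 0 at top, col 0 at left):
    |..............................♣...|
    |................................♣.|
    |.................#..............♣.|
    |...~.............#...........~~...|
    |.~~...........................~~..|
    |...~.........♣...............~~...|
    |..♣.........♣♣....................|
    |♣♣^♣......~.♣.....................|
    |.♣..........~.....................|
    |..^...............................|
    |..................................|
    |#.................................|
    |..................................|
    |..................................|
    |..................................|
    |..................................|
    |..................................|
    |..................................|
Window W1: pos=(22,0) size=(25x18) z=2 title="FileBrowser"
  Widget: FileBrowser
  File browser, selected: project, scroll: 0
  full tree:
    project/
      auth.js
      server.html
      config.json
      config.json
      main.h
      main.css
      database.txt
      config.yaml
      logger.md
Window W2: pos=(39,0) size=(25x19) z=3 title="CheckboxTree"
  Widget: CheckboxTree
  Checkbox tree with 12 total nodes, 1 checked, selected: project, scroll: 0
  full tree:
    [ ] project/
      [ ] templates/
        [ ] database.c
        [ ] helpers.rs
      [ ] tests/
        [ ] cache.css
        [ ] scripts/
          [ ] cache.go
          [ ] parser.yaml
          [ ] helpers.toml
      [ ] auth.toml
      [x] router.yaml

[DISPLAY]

                      ┏━━━━━━━━━━━━━━━━┏━━━━━━━━
                      ┃ FileBrowser    ┃ Checkbo
                      ┠────────────────┠────────
                      ┃> [-] project/  ┃>[-] pro
                      ┃    auth.js     ┃   [ ] t
                      ┃    server.html ┃     [ ]
                      ┃    config.json ┃     [ ]
                      ┃    config.json ┃   [ ] t
                      ┃    main.h      ┃     [ ]
                      ┃    main.css    ┃     [ ]
                      ┃    database.txt┃       [
                      ┃    config.yaml ┃       [
                      ┃    logger.md   ┃       [
                      ┃                ┃   [ ] a
                      ┃                ┃   [x] r
                      ┃                ┃        


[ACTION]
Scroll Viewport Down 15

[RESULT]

                      ┠────────────────┠────────
                      ┃> [-] project/  ┃>[-] pro
                      ┃    auth.js     ┃   [ ] t
                      ┃    server.html ┃     [ ]
                      ┃    config.json ┃     [ ]
                      ┃    config.json ┃   [ ] t
                      ┃    main.h      ┃     [ ]
                      ┃    main.css    ┃     [ ]
                      ┃    database.txt┃       [
                      ┃    config.yaml ┃       [
                      ┃    logger.md   ┃       [
                      ┃                ┃   [ ] a
                      ┃                ┃   [x] r
                      ┃                ┃        
                      ┃                ┃        
                      ┗━━━━━━━━━━━━━━━━┃        


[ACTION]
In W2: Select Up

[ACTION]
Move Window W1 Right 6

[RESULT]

                          ┠─┠──────────┠────────
                          ┃.┃> [-] proj┃>[-] pro
                          ┃.┃    auth.j┃   [ ] t
                          ┃.┃    server┃     [ ]
                          ┃.┃    config┃     [ ]
                          ┃.┃    config┃   [ ] t
                          ┃.┃    main.h┃     [ ]
                          ┃.┃    main.c┃     [ ]
                          ┃.┃    databa┃       [
                          ┃.┃    config┃       [
                          ┃.┃    logger┃       [
                          ┃.┃          ┃   [ ] a
                          ┃.┃          ┃   [x] r
                          ┃.┃          ┃        
                          ┃.┃          ┃        
                          ┃.┗━━━━━━━━━━┃        


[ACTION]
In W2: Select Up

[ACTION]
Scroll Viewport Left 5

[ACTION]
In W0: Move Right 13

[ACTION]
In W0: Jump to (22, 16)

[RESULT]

                          ┠─┠──────────┠────────
                          ┃.┃> [-] proj┃>[-] pro
                          ┃.┃    auth.j┃   [ ] t
                          ┃.┃    server┃     [ ]
                          ┃.┃    config┃     [ ]
                          ┃.┃    config┃   [ ] t
                          ┃.┃    main.h┃     [ ]
                          ┃.┃    main.c┃     [ ]
                          ┃.┃    databa┃       [
                          ┃.┃    config┃       [
                          ┃ ┃    logger┃       [
                          ┃ ┃          ┃   [ ] a
                          ┃ ┃          ┃   [x] r
                          ┃ ┃          ┃        
                          ┃ ┃          ┃        
                          ┃ ┗━━━━━━━━━━┃        


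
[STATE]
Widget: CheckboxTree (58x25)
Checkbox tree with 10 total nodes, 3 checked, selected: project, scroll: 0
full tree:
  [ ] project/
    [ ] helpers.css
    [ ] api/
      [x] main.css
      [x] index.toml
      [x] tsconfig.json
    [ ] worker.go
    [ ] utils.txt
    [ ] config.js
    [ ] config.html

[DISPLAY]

>[-] project/                                             
   [ ] helpers.css                                        
   [x] api/                                               
     [x] main.css                                         
     [x] index.toml                                       
     [x] tsconfig.json                                    
   [ ] worker.go                                          
   [ ] utils.txt                                          
   [ ] config.js                                          
   [ ] config.html                                        
                                                          
                                                          
                                                          
                                                          
                                                          
                                                          
                                                          
                                                          
                                                          
                                                          
                                                          
                                                          
                                                          
                                                          
                                                          


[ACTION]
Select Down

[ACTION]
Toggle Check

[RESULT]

 [-] project/                                             
>  [x] helpers.css                                        
   [x] api/                                               
     [x] main.css                                         
     [x] index.toml                                       
     [x] tsconfig.json                                    
   [ ] worker.go                                          
   [ ] utils.txt                                          
   [ ] config.js                                          
   [ ] config.html                                        
                                                          
                                                          
                                                          
                                                          
                                                          
                                                          
                                                          
                                                          
                                                          
                                                          
                                                          
                                                          
                                                          
                                                          
                                                          


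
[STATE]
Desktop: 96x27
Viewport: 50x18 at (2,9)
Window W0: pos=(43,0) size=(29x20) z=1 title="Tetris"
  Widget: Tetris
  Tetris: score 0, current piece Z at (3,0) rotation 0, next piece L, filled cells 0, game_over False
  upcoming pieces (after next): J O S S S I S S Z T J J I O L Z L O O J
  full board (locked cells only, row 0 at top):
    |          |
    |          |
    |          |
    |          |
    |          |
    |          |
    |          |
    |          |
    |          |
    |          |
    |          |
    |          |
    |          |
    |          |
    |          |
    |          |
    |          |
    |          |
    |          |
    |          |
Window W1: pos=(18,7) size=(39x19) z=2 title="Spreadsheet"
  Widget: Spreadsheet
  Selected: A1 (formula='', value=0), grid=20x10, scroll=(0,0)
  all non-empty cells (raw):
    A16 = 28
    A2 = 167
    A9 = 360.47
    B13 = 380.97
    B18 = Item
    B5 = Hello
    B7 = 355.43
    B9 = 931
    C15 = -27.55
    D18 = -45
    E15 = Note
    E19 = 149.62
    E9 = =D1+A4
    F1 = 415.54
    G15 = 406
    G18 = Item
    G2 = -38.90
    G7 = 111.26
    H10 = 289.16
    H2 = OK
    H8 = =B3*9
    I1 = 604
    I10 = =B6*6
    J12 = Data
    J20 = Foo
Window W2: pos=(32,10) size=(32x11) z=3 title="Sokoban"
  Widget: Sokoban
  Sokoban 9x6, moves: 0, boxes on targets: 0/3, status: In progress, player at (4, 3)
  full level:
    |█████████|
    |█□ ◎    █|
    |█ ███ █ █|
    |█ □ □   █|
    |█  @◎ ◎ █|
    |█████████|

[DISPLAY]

                ┠─────────────────────────────────
                ┃A1:          ┏━━━━━━━━━━━━━━━━━━━
                ┃       A     ┃ Sokoban           
                ┃-------------┠───────────────────
                ┃  1      [0] ┃█████████          
                ┃  2      167 ┃█□ ◎    █          
                ┃  3        0 ┃█ ███ █ █          
                ┃  4        0 ┃█ □ □   █          
                ┃  5        0H┃█  @◎ ◎ █          
                ┃  6        0 ┃█████████          
                ┃  7        0 ┃Moves: 0  0/3      
                ┃  8        0 ┗━━━━━━━━━━━━━━━━━━━
                ┃  9   360.47     931       0     
                ┃ 10        0       0       0     
                ┃ 11        0       0       0     
                ┃ 12        0       0       0     
                ┗━━━━━━━━━━━━━━━━━━━━━━━━━━━━━━━━━
                                                  


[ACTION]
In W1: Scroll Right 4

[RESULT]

                ┠─────────────────────────────────
                ┃A1:          ┏━━━━━━━━━━━━━━━━━━━
                ┃       E     ┃ Sokoban           
                ┃-------------┠───────────────────
                ┃  1        0 ┃█████████          
                ┃  2        0 ┃█□ ◎    █          
                ┃  3        0 ┃█ ███ █ █          
                ┃  4        0 ┃█ □ □   █          
                ┃  5        0 ┃█  @◎ ◎ █          
                ┃  6        0 ┃█████████          
                ┃  7        0 ┃Moves: 0  0/3      
                ┃  8        0 ┗━━━━━━━━━━━━━━━━━━━
                ┃  9        0       0       0     
                ┃ 10        0       0       0  289
                ┃ 11        0       0       0     
                ┃ 12        0       0       0     
                ┗━━━━━━━━━━━━━━━━━━━━━━━━━━━━━━━━━
                                                  


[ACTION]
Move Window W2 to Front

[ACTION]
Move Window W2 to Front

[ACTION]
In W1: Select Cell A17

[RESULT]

                ┠─────────────────────────────────
                ┃A17:         ┏━━━━━━━━━━━━━━━━━━━
                ┃       E     ┃ Sokoban           
                ┃-------------┠───────────────────
                ┃  1        0 ┃█████████          
                ┃  2        0 ┃█□ ◎    █          
                ┃  3        0 ┃█ ███ █ █          
                ┃  4        0 ┃█ □ □   █          
                ┃  5        0 ┃█  @◎ ◎ █          
                ┃  6        0 ┃█████████          
                ┃  7        0 ┃Moves: 0  0/3      
                ┃  8        0 ┗━━━━━━━━━━━━━━━━━━━
                ┃  9        0       0       0     
                ┃ 10        0       0       0  289
                ┃ 11        0       0       0     
                ┃ 12        0       0       0     
                ┗━━━━━━━━━━━━━━━━━━━━━━━━━━━━━━━━━
                                                  


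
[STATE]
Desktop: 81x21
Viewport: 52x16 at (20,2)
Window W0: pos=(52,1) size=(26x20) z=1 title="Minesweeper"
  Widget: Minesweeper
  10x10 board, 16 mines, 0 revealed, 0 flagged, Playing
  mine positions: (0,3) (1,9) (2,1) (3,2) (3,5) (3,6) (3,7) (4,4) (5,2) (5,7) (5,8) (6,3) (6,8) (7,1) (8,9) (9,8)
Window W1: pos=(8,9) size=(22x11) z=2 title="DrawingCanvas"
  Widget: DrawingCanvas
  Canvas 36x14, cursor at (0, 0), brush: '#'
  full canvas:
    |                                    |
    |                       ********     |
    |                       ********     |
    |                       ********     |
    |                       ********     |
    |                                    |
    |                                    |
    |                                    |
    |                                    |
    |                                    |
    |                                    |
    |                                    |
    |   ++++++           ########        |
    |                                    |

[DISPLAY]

                                ┃ Minesweeper       
                                ┠───────────────────
                                ┃■■■■■■■■■■         
                                ┃■■■■■■■■■■         
                                ┃■■■■■■■■■■         
                                ┃■■■■■■■■■■         
                                ┃■■■■■■■■■■         
━━━━━━━━━┓                      ┃■■■■■■■■■■         
vas      ┃                      ┃■■■■■■■■■■         
─────────┨                      ┃■■■■■■■■■■         
         ┃                      ┃■■■■■■■■■■         
         ┃                      ┃■■■■■■■■■■         
         ┃                      ┃                   
         ┃                      ┃                   
         ┃                      ┃                   
         ┃                      ┃                   


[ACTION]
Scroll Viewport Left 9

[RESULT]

                                         ┃ Minesweep
                                         ┠──────────
                                         ┃■■■■■■■■■■
                                         ┃■■■■■■■■■■
                                         ┃■■■■■■■■■■
                                         ┃■■■■■■■■■■
                                         ┃■■■■■■■■■■
━━━━━━━━━━━━━━━━━━┓                      ┃■■■■■■■■■■
rawingCanvas      ┃                      ┃■■■■■■■■■■
──────────────────┨                      ┃■■■■■■■■■■
                  ┃                      ┃■■■■■■■■■■
                  ┃                      ┃■■■■■■■■■■
                  ┃                      ┃          
                  ┃                      ┃          
                  ┃                      ┃          
                  ┃                      ┃          


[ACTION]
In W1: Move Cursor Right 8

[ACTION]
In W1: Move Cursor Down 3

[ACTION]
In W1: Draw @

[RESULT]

                                         ┃ Minesweep
                                         ┠──────────
                                         ┃■■■■■■■■■■
                                         ┃■■■■■■■■■■
                                         ┃■■■■■■■■■■
                                         ┃■■■■■■■■■■
                                         ┃■■■■■■■■■■
━━━━━━━━━━━━━━━━━━┓                      ┃■■■■■■■■■■
rawingCanvas      ┃                      ┃■■■■■■■■■■
──────────────────┨                      ┃■■■■■■■■■■
                  ┃                      ┃■■■■■■■■■■
                  ┃                      ┃■■■■■■■■■■
                  ┃                      ┃          
      @           ┃                      ┃          
                  ┃                      ┃          
                  ┃                      ┃          


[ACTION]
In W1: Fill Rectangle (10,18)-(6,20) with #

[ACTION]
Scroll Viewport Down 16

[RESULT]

                                         ┃■■■■■■■■■■
                                         ┃■■■■■■■■■■
                                         ┃■■■■■■■■■■
                                         ┃■■■■■■■■■■
━━━━━━━━━━━━━━━━━━┓                      ┃■■■■■■■■■■
rawingCanvas      ┃                      ┃■■■■■■■■■■
──────────────────┨                      ┃■■■■■■■■■■
                  ┃                      ┃■■■■■■■■■■
                  ┃                      ┃■■■■■■■■■■
                  ┃                      ┃          
      @           ┃                      ┃          
                  ┃                      ┃          
                  ┃                      ┃          
                ##┃                      ┃          
━━━━━━━━━━━━━━━━━━┛                      ┃          
                                         ┗━━━━━━━━━━


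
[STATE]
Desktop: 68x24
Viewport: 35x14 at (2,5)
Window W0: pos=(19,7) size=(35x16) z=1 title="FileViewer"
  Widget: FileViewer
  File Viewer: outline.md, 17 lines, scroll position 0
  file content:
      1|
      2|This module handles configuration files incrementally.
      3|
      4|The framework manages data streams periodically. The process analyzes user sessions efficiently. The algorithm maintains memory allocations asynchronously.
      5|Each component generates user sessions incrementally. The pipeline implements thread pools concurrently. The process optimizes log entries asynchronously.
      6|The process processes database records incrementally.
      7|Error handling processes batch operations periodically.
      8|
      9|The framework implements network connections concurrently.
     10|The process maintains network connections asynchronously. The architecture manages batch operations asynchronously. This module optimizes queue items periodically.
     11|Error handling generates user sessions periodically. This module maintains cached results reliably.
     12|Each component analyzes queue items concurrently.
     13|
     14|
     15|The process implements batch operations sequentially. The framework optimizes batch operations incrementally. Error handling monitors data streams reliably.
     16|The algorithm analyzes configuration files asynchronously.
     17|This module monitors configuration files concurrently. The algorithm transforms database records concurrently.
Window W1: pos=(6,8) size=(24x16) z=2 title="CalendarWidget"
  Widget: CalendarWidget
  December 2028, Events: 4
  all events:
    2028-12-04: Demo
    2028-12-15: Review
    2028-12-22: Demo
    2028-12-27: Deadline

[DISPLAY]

                                   
                                   
                 ┏━━━━━━━━━━━━━━━━━
    ┏━━━━━━━━━━━━━━━━━━━━━━┓r      
    ┃ CalendarWidget       ┃───────
    ┠──────────────────────┨       
    ┃    December 2028     ┃e handl
    ┃Mo Tu We Th Fr Sa Su  ┃       
    ┃             1  2  3  ┃ork man
    ┃ 4*  5  6  7  8  9 10 ┃nent ge
    ┃11 12 13 14 15* 16 17 ┃s proce
    ┃18 19 20 21 22* 23 24 ┃ling pr
    ┃25 26 27* 28 29 30 31 ┃       
    ┃                      ┃ork imp


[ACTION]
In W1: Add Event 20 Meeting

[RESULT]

                                   
                                   
                 ┏━━━━━━━━━━━━━━━━━
    ┏━━━━━━━━━━━━━━━━━━━━━━┓r      
    ┃ CalendarWidget       ┃───────
    ┠──────────────────────┨       
    ┃    December 2028     ┃e handl
    ┃Mo Tu We Th Fr Sa Su  ┃       
    ┃             1  2  3  ┃ork man
    ┃ 4*  5  6  7  8  9 10 ┃nent ge
    ┃11 12 13 14 15* 16 17 ┃s proce
    ┃18 19 20* 21 22* 23 24┃ling pr
    ┃25 26 27* 28 29 30 31 ┃       
    ┃                      ┃ork imp


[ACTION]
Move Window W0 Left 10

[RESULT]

                                   
                                   
       ┏━━━━━━━━━━━━━━━━━━━━━━━━━━━
    ┏━━━━━━━━━━━━━━━━━━━━━━┓       
    ┃ CalendarWidget       ┃───────
    ┠──────────────────────┨       
    ┃    December 2028     ┃configu
    ┃Mo Tu We Th Fr Sa Su  ┃       
    ┃             1  2  3  ┃s data 
    ┃ 4*  5  6  7  8  9 10 ┃ates us
    ┃11 12 13 14 15* 16 17 ┃s datab
    ┃18 19 20* 21 22* 23 24┃sses ba
    ┃25 26 27* 28 29 30 31 ┃       
    ┃                      ┃ents ne


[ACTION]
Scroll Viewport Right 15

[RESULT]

                                   
                                   
━━━━━━━━━━━━━━━━━━━━━━━━━━┓        
━━━━━━━━━━━━┓             ┃        
idget       ┃─────────────┨        
────────────┨            ▲┃        
er 2028     ┃configuratio█┃        
h Fr Sa Su  ┃            ░┃        
   1  2  3  ┃s data strea░┃        
 7  8  9 10 ┃ates user se░┃        
4 15* 16 17 ┃s database r░┃        
21 22* 23 24┃sses batch o░┃        
28 29 30 31 ┃            ░┃        
            ┃ents network░┃        


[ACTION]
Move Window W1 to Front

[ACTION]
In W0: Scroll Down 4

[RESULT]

                                   
                                   
━━━━━━━━━━━━━━━━━━━━━━━━━━┓        
━━━━━━━━━━━━┓             ┃        
idget       ┃─────────────┨        
────────────┨ates user se▲┃        
er 2028     ┃s database r░┃        
h Fr Sa Su  ┃sses batch o░┃        
   1  2  3  ┃            ░┃        
 7  8  9 10 ┃ents network░┃        
4 15* 16 17 ┃s network co░┃        
21 22* 23 24┃ates user se░┃        
28 29 30 31 ┃zes queue it░┃        
            ┃            ░┃        


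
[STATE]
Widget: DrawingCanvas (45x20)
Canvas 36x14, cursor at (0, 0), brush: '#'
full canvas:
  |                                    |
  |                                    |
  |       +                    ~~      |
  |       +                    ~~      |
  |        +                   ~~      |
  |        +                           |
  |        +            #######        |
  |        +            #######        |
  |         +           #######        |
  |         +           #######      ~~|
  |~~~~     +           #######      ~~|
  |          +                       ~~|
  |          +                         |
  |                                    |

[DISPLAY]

+                                            
                                             
       +                    ~~               
       +                    ~~               
        +                   ~~               
        +                                    
        +            #######                 
        +            #######                 
         +           #######                 
         +           #######      ~~         
~~~~     +           #######      ~~         
          +                       ~~         
          +                                  
                                             
                                             
                                             
                                             
                                             
                                             
                                             


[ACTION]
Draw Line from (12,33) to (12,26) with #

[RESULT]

+                                            
                                             
       +                    ~~               
       +                    ~~               
        +                   ~~               
        +                                    
        +            #######                 
        +            #######                 
         +           #######                 
         +           #######      ~~         
~~~~     +           #######      ~~         
          +                       ~~         
          +               ########           
                                             
                                             
                                             
                                             
                                             
                                             
                                             


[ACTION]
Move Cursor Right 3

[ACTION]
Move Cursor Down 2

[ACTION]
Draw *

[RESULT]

                                             
                                             
   *   +                    ~~               
       +                    ~~               
        +                   ~~               
        +                                    
        +            #######                 
        +            #######                 
         +           #######                 
         +           #######      ~~         
~~~~     +           #######      ~~         
          +                       ~~         
          +               ########           
                                             
                                             
                                             
                                             
                                             
                                             
                                             


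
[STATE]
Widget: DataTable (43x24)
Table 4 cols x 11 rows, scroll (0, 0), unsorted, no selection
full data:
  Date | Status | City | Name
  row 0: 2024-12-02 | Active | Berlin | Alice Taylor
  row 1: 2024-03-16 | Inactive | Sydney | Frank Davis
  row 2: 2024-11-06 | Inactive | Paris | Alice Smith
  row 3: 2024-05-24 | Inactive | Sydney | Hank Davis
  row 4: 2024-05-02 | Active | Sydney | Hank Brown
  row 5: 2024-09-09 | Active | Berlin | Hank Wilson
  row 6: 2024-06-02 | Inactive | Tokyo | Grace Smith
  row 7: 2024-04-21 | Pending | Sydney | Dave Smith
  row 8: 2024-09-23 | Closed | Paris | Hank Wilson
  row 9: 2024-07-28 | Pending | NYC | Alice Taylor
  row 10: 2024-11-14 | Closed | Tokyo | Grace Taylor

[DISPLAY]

Date      │Status  │City  │Name            
──────────┼────────┼──────┼────────────    
2024-12-02│Active  │Berlin│Alice Taylor    
2024-03-16│Inactive│Sydney│Frank Davis     
2024-11-06│Inactive│Paris │Alice Smith     
2024-05-24│Inactive│Sydney│Hank Davis      
2024-05-02│Active  │Sydney│Hank Brown      
2024-09-09│Active  │Berlin│Hank Wilson     
2024-06-02│Inactive│Tokyo │Grace Smith     
2024-04-21│Pending │Sydney│Dave Smith      
2024-09-23│Closed  │Paris │Hank Wilson     
2024-07-28│Pending │NYC   │Alice Taylor    
2024-11-14│Closed  │Tokyo │Grace Taylor    
                                           
                                           
                                           
                                           
                                           
                                           
                                           
                                           
                                           
                                           
                                           


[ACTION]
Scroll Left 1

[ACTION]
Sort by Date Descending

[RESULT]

Date     ▼│Status  │City  │Name            
──────────┼────────┼──────┼────────────    
2024-12-02│Active  │Berlin│Alice Taylor    
2024-11-14│Closed  │Tokyo │Grace Taylor    
2024-11-06│Inactive│Paris │Alice Smith     
2024-09-23│Closed  │Paris │Hank Wilson     
2024-09-09│Active  │Berlin│Hank Wilson     
2024-07-28│Pending │NYC   │Alice Taylor    
2024-06-02│Inactive│Tokyo │Grace Smith     
2024-05-24│Inactive│Sydney│Hank Davis      
2024-05-02│Active  │Sydney│Hank Brown      
2024-04-21│Pending │Sydney│Dave Smith      
2024-03-16│Inactive│Sydney│Frank Davis     
                                           
                                           
                                           
                                           
                                           
                                           
                                           
                                           
                                           
                                           
                                           


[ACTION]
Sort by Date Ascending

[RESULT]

Date     ▲│Status  │City  │Name            
──────────┼────────┼──────┼────────────    
2024-03-16│Inactive│Sydney│Frank Davis     
2024-04-21│Pending │Sydney│Dave Smith      
2024-05-02│Active  │Sydney│Hank Brown      
2024-05-24│Inactive│Sydney│Hank Davis      
2024-06-02│Inactive│Tokyo │Grace Smith     
2024-07-28│Pending │NYC   │Alice Taylor    
2024-09-09│Active  │Berlin│Hank Wilson     
2024-09-23│Closed  │Paris │Hank Wilson     
2024-11-06│Inactive│Paris │Alice Smith     
2024-11-14│Closed  │Tokyo │Grace Taylor    
2024-12-02│Active  │Berlin│Alice Taylor    
                                           
                                           
                                           
                                           
                                           
                                           
                                           
                                           
                                           
                                           
                                           


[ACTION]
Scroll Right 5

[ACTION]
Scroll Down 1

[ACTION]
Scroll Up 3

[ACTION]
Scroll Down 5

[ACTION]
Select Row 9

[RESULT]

Date     ▲│Status  │City  │Name            
──────────┼────────┼──────┼────────────    
2024-03-16│Inactive│Sydney│Frank Davis     
2024-04-21│Pending │Sydney│Dave Smith      
2024-05-02│Active  │Sydney│Hank Brown      
2024-05-24│Inactive│Sydney│Hank Davis      
2024-06-02│Inactive│Tokyo │Grace Smith     
2024-07-28│Pending │NYC   │Alice Taylor    
2024-09-09│Active  │Berlin│Hank Wilson     
2024-09-23│Closed  │Paris │Hank Wilson     
2024-11-06│Inactive│Paris │Alice Smith     
>024-11-14│Closed  │Tokyo │Grace Taylor    
2024-12-02│Active  │Berlin│Alice Taylor    
                                           
                                           
                                           
                                           
                                           
                                           
                                           
                                           
                                           
                                           
                                           


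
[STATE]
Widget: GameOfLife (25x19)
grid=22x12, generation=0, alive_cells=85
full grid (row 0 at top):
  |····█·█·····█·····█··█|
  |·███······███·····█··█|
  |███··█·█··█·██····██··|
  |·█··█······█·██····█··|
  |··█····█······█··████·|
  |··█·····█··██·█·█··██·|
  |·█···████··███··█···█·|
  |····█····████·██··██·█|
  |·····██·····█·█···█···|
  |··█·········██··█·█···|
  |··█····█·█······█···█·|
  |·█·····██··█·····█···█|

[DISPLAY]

Gen: 0                   
····█·█·····█·····█··█   
·███······███·····█··█   
███··█·█··█·██····██··   
·█··█······█·██····█··   
··█····█······█··████·   
··█·····█··██·█·█··██·   
·█···████··███··█···█·   
····█····████·██··██·█   
·····██·····█·█···█···   
··█·········██··█·█···   
··█····█·█······█···█·   
·█·····██··█·····█···█   
                         
                         
                         
                         
                         
                         


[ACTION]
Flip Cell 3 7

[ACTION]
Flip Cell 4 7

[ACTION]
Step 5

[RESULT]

Gen: 5                   
·██████···············   
█·█████·········█·····   
██······███····█·█····   
██····█··███··█·······   
█····█·█···██··█·██···   
·█···████········█····   
·····██·····███·█·····   
·····█··█·······██····   
·······██········█····   
·····████··█···██·····   
·····███··█····██·····   
······················   
                         
                         
                         
                         
                         
                         


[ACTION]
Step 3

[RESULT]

Gen: 8                   
······················   
···············█······   
··············█·······   
·····███·██·█·█·······   
······███·········██··   
··············█···██··   
···█···█···████··██···   
···█······█·····██····   
···█······█···██·██···   
········██····█··██···   
····█·██······███·····   
······················   
                         
                         
                         
                         
                         
                         


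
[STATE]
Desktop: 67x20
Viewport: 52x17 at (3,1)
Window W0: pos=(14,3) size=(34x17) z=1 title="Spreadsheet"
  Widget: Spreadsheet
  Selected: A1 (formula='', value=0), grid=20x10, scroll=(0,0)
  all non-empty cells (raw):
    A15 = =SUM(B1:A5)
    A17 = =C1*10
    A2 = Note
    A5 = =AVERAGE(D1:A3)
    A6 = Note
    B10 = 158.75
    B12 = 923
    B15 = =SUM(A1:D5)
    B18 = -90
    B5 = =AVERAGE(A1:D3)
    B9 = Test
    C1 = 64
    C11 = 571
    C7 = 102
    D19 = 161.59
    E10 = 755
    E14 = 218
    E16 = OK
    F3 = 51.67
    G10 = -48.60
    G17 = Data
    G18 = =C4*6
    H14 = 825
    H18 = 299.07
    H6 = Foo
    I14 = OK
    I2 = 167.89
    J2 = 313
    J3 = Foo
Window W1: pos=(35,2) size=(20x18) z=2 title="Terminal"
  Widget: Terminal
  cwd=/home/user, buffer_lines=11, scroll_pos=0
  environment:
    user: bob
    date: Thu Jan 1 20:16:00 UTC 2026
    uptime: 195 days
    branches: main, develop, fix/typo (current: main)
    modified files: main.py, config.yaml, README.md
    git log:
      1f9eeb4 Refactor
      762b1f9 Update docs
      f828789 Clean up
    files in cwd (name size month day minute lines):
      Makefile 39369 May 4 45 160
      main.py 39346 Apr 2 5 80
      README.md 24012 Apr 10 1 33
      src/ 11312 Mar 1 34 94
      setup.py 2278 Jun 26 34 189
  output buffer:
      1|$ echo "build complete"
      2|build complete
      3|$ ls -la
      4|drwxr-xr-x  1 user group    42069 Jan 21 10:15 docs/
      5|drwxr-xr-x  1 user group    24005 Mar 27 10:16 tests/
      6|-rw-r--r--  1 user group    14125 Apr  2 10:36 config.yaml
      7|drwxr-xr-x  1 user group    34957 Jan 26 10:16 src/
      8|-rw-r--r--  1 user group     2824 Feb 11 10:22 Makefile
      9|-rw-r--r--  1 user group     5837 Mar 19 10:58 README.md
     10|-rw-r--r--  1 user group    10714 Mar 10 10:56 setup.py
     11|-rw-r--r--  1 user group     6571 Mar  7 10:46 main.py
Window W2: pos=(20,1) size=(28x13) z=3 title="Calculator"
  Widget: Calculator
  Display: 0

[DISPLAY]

                 ┏━━━━━━━━━━━━━━━━━━━━━━━━━━┓       
                 ┃ Calculator               ┃━━━━━━┓
           ┏━━━━━┠──────────────────────────┨      ┃
           ┃ Spre┃                         0┃──────┨
           ┠─────┃┌───┬───┬───┬───┐         ┃d comp┃
           ┃A1:  ┃│ 7 │ 8 │ 9 │ ÷ │         ┃te    ┃
           ┃     ┃├───┼───┼───┼───┤         ┃      ┃
           ┃-----┃│ 4 │ 5 │ 6 │ × │         ┃1 user┃
           ┃  1  ┃├───┼───┼───┼───┤         ┃1 user┃
           ┃  2 N┃│ 1 │ 2 │ 3 │ - │         ┃1 user┃
           ┃  3  ┃├───┼───┼───┼───┤         ┃1 user┃
           ┃  4  ┃│ 0 │ . │ = │ + │         ┃1 user┃
           ┃  5  ┗━━━━━━━━━━━━━━━━━━━━━━━━━━┛1 user┃
           ┃  6 Note           0┃-rw-r--r--  1 user┃
           ┃  7        0       0┃-rw-r--r--  1 user┃
           ┃  8        0       0┃$ █               ┃
           ┃  9        0Test    ┃                  ┃


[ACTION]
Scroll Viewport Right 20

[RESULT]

     ┏━━━━━━━━━━━━━━━━━━━━━━━━━━┓                   
     ┃ Calculator               ┃━━━━━━┓            
━━━━━┠──────────────────────────┨      ┃            
 Spre┃                         0┃──────┨            
─────┃┌───┬───┬───┬───┐         ┃d comp┃            
A1:  ┃│ 7 │ 8 │ 9 │ ÷ │         ┃te    ┃            
     ┃├───┼───┼───┼───┤         ┃      ┃            
-----┃│ 4 │ 5 │ 6 │ × │         ┃1 user┃            
  1  ┃├───┼───┼───┼───┤         ┃1 user┃            
  2 N┃│ 1 │ 2 │ 3 │ - │         ┃1 user┃            
  3  ┃├───┼───┼───┼───┤         ┃1 user┃            
  4  ┃│ 0 │ . │ = │ + │         ┃1 user┃            
  5  ┗━━━━━━━━━━━━━━━━━━━━━━━━━━┛1 user┃            
  6 Note           0┃-rw-r--r--  1 user┃            
  7        0       0┃-rw-r--r--  1 user┃            
  8        0       0┃$ █               ┃            
  9        0Test    ┃                  ┃            


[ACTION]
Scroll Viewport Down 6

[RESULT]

━━━━━┠──────────────────────────┨      ┃            
 Spre┃                         0┃──────┨            
─────┃┌───┬───┬───┬───┐         ┃d comp┃            
A1:  ┃│ 7 │ 8 │ 9 │ ÷ │         ┃te    ┃            
     ┃├───┼───┼───┼───┤         ┃      ┃            
-----┃│ 4 │ 5 │ 6 │ × │         ┃1 user┃            
  1  ┃├───┼───┼───┼───┤         ┃1 user┃            
  2 N┃│ 1 │ 2 │ 3 │ - │         ┃1 user┃            
  3  ┃├───┼───┼───┼───┤         ┃1 user┃            
  4  ┃│ 0 │ . │ = │ + │         ┃1 user┃            
  5  ┗━━━━━━━━━━━━━━━━━━━━━━━━━━┛1 user┃            
  6 Note           0┃-rw-r--r--  1 user┃            
  7        0       0┃-rw-r--r--  1 user┃            
  8        0       0┃$ █               ┃            
  9        0Test    ┃                  ┃            
 10        0  158.75┃                  ┃            
━━━━━━━━━━━━━━━━━━━━┗━━━━━━━━━━━━━━━━━━┛            
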